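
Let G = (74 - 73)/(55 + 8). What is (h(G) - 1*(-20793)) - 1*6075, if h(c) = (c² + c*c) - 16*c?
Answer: 58414736/3969 ≈ 14718.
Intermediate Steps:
G = 1/63 ≈ 0.015873
h(c) = -16*c + 2*c² (h(c) = (c² + c²) - 16*c = 2*c² - 16*c = -16*c + 2*c²)
(h(G) - 1*(-20793)) - 1*6075 = (2*(1/63)*(-8 + 1/63) - 1*(-20793)) - 1*6075 = (2*(1/63)*(-503/63) + 20793) - 6075 = (-1006/3969 + 20793) - 6075 = 82526411/3969 - 6075 = 58414736/3969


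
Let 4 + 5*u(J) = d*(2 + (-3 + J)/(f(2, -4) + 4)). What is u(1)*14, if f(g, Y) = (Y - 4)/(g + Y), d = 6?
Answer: 91/5 ≈ 18.200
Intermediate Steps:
f(g, Y) = (-4 + Y)/(Y + g)
u(J) = 23/20 + 3*J/20 (u(J) = -⅘ + (6*(2 + (-3 + J)/((-4 - 4)/(-4 + 2) + 4)))/5 = -⅘ + (6*(2 + (-3 + J)/(-8/(-2) + 4)))/5 = -⅘ + (6*(2 + (-3 + J)/(-½*(-8) + 4)))/5 = -⅘ + (6*(2 + (-3 + J)/(4 + 4)))/5 = -⅘ + (6*(2 + (-3 + J)/8))/5 = -⅘ + (6*(2 + (-3 + J)*(⅛)))/5 = -⅘ + (6*(2 + (-3/8 + J/8)))/5 = -⅘ + (6*(13/8 + J/8))/5 = -⅘ + (39/4 + 3*J/4)/5 = -⅘ + (39/20 + 3*J/20) = 23/20 + 3*J/20)
u(1)*14 = (23/20 + (3/20)*1)*14 = (23/20 + 3/20)*14 = (13/10)*14 = 91/5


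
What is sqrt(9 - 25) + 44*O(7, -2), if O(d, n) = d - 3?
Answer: 176 + 4*I ≈ 176.0 + 4.0*I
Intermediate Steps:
O(d, n) = -3 + d
sqrt(9 - 25) + 44*O(7, -2) = sqrt(9 - 25) + 44*(-3 + 7) = sqrt(-16) + 44*4 = 4*I + 176 = 176 + 4*I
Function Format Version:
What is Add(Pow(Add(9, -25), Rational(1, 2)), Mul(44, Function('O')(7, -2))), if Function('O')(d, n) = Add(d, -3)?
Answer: Add(176, Mul(4, I)) ≈ Add(176.00, Mul(4.0000, I))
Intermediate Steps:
Function('O')(d, n) = Add(-3, d)
Add(Pow(Add(9, -25), Rational(1, 2)), Mul(44, Function('O')(7, -2))) = Add(Pow(Add(9, -25), Rational(1, 2)), Mul(44, Add(-3, 7))) = Add(Pow(-16, Rational(1, 2)), Mul(44, 4)) = Add(Mul(4, I), 176) = Add(176, Mul(4, I))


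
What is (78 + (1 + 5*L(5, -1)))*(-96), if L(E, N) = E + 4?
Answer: -11904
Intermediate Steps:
L(E, N) = 4 + E
(78 + (1 + 5*L(5, -1)))*(-96) = (78 + (1 + 5*(4 + 5)))*(-96) = (78 + (1 + 5*9))*(-96) = (78 + (1 + 45))*(-96) = (78 + 46)*(-96) = 124*(-96) = -11904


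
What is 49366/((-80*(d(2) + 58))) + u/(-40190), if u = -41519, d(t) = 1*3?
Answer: -89070341/9806360 ≈ -9.0829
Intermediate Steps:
d(t) = 3
49366/((-80*(d(2) + 58))) + u/(-40190) = 49366/((-80*(3 + 58))) - 41519/(-40190) = 49366/((-80*61)) - 41519*(-1/40190) = 49366/(-4880) + 41519/40190 = 49366*(-1/4880) + 41519/40190 = -24683/2440 + 41519/40190 = -89070341/9806360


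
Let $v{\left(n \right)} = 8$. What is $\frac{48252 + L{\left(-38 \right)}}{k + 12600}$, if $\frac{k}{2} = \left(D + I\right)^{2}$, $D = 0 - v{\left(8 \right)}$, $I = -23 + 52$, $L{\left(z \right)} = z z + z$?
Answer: $\frac{3547}{963} \approx 3.6833$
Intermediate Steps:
$L{\left(z \right)} = z + z^{2}$ ($L{\left(z \right)} = z^{2} + z = z + z^{2}$)
$I = 29$
$D = -8$ ($D = 0 - 8 = -8$)
$k = 882$ ($k = 2 \left(-8 + 29\right)^{2} = 2 \cdot 21^{2} = 2 \cdot 441 = 882$)
$\frac{48252 + L{\left(-38 \right)}}{k + 12600} = \frac{48252 - 38 \left(1 - 38\right)}{882 + 12600} = \frac{48252 - -1406}{13482} = \left(48252 + 1406\right) \frac{1}{13482} = 49658 \cdot \frac{1}{13482} = \frac{3547}{963}$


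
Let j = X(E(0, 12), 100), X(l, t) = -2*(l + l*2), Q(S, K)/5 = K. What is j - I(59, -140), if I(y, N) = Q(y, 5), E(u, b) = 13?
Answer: -103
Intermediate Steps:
Q(S, K) = 5*K
X(l, t) = -6*l (X(l, t) = -2*(l + 2*l) = -6*l)
j = -78 (j = -6*13 = -78)
I(y, N) = 25 (I(y, N) = 5*5 = 25)
j - I(59, -140) = -78 - 1*25 = -78 - 25 = -103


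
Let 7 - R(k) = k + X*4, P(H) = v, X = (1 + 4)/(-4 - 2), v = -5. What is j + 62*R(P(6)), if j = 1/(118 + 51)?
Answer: 481991/507 ≈ 950.67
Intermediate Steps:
X = -⅚ (X = 5/(-6) = 5*(-⅙) = -⅚ ≈ -0.83333)
P(H) = -5
R(k) = 31/3 - k (R(k) = 7 - (k - ⅚*4) = 7 - (k - 10/3) = 7 - (-10/3 + k) = 7 + (10/3 - k) = 31/3 - k)
j = 1/169 ≈ 0.0059172
j + 62*R(P(6)) = 1/169 + 62*(31/3 - 1*(-5)) = 1/169 + 62*(31/3 + 5) = 1/169 + 62*(46/3) = 1/169 + 2852/3 = 481991/507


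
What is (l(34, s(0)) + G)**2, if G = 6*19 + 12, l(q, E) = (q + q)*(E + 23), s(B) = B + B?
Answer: 2856100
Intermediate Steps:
s(B) = 2*B
l(q, E) = 2*q*(23 + E) (l(q, E) = (2*q)*(23 + E) = 2*q*(23 + E))
G = 126 (G = 114 + 12 = 126)
(l(34, s(0)) + G)**2 = (2*34*(23 + 2*0) + 126)**2 = (2*34*(23 + 0) + 126)**2 = (2*34*23 + 126)**2 = (1564 + 126)**2 = 1690**2 = 2856100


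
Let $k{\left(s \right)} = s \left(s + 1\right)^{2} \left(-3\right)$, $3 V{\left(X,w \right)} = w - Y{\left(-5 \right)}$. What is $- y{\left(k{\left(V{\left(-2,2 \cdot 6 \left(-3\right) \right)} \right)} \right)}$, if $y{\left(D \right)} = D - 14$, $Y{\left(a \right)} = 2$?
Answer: $- \frac{46424}{9} \approx -5158.2$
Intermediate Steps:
$V{\left(X,w \right)} = - \frac{2}{3} + \frac{w}{3}$ ($V{\left(X,w \right)} = \frac{w - 2}{3} = \frac{-2 + w}{3} = - \frac{2}{3} + \frac{w}{3}$)
$k{\left(s \right)} = - 3 s \left(1 + s\right)^{2}$ ($k{\left(s \right)} = s \left(1 + s\right)^{2} \left(-3\right) = - 3 s \left(1 + s\right)^{2}$)
$y{\left(D \right)} = -14 + D$
$- y{\left(k{\left(V{\left(-2,2 \cdot 6 \left(-3\right) \right)} \right)} \right)} = - (-14 - 3 \left(- \frac{2}{3} + \frac{2 \cdot 6 \left(-3\right)}{3}\right) \left(1 + \left(- \frac{2}{3} + \frac{2 \cdot 6 \left(-3\right)}{3}\right)\right)^{2}) = - (-14 - 3 \left(- \frac{2}{3} + \frac{12 \left(-3\right)}{3}\right) \left(1 + \left(- \frac{2}{3} + \frac{12 \left(-3\right)}{3}\right)\right)^{2}) = - (-14 - 3 \left(- \frac{2}{3} + \frac{1}{3} \left(-36\right)\right) \left(1 + \left(- \frac{2}{3} + \frac{1}{3} \left(-36\right)\right)\right)^{2}) = - (-14 - 3 \left(- \frac{2}{3} - 12\right) \left(1 - \frac{38}{3}\right)^{2}) = - (-14 - - 38 \left(1 - \frac{38}{3}\right)^{2}) = - (-14 - - 38 \left(- \frac{35}{3}\right)^{2}) = - (-14 - \left(-38\right) \frac{1225}{9}) = - (-14 + \frac{46550}{9}) = \left(-1\right) \frac{46424}{9} = - \frac{46424}{9}$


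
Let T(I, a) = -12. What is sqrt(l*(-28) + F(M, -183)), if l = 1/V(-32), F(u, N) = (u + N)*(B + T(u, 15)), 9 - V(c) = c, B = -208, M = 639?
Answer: 2*I*sqrt(42159767)/41 ≈ 316.73*I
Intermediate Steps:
V(c) = 9 - c
F(u, N) = -220*N - 220*u (F(u, N) = (u + N)*(-208 - 12) = (N + u)*(-220) = -220*N - 220*u)
l = 1/41 (l = 1/(9 - 1*(-32)) = 1/(9 + 32) = 1/41 ≈ 0.024390)
sqrt(l*(-28) + F(M, -183)) = sqrt((1/41)*(-28) + (-220*(-183) - 220*639)) = sqrt(-28/41 + (40260 - 140580)) = sqrt(-28/41 - 100320) = sqrt(-4113148/41) = 2*I*sqrt(42159767)/41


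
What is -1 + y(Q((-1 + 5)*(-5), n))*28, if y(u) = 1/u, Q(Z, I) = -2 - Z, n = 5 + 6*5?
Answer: 5/9 ≈ 0.55556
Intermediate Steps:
n = 35 (n = 5 + 30 = 35)
y(u) = 1/u
-1 + y(Q((-1 + 5)*(-5), n))*28 = -1 + 28/(-2 - (-1 + 5)*(-5)) = -1 + 28/(-2 - 4*(-5)) = -1 + 28/(-2 - 1*(-20)) = -1 + 28/(-2 + 20) = -1 + 28/18 = -1 + (1/18)*28 = -1 + 14/9 = 5/9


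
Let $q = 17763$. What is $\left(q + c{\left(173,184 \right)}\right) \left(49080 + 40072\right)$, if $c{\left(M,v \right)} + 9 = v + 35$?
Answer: $1602328896$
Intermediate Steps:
$c{\left(M,v \right)} = 26 + v$ ($c{\left(M,v \right)} = -9 + \left(v + 35\right) = -9 + \left(35 + v\right) = 26 + v$)
$\left(q + c{\left(173,184 \right)}\right) \left(49080 + 40072\right) = \left(17763 + \left(26 + 184\right)\right) \left(49080 + 40072\right) = \left(17763 + 210\right) 89152 = 17973 \cdot 89152 = 1602328896$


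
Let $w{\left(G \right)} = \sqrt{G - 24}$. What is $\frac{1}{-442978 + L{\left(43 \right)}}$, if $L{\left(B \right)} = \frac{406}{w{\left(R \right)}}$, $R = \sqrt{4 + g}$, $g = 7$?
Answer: $- \frac{\sqrt{24 - \sqrt{11}}}{406 i + 442978 \sqrt{24 - \sqrt{11}}} \approx -2.2574 \cdot 10^{-6} + 4.5494 \cdot 10^{-10} i$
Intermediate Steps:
$R = \sqrt{11}$ ($R = \sqrt{4 + 7} = \sqrt{11} \approx 3.3166$)
$w{\left(G \right)} = \sqrt{-24 + G}$
$L{\left(B \right)} = \frac{406}{\sqrt{-24 + \sqrt{11}}}$
$\frac{1}{-442978 + L{\left(43 \right)}} = \frac{1}{-442978 - \frac{406 i}{\sqrt{24 - \sqrt{11}}}}$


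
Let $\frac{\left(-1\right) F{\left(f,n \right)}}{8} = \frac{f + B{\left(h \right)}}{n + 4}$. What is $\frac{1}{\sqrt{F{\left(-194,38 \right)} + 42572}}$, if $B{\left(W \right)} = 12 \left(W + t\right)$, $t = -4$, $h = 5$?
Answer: $\frac{\sqrt{95865}}{63910} \approx 0.0048446$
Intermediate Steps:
$B{\left(W \right)} = -48 + 12 W$ ($B{\left(W \right)} = 12 \left(W - 4\right) = 12 \left(-4 + W\right) = -48 + 12 W$)
$F{\left(f,n \right)} = - \frac{8 \left(12 + f\right)}{4 + n}$ ($F{\left(f,n \right)} = - 8 \frac{f + \left(-48 + 12 \cdot 5\right)}{n + 4} = - 8 \frac{f + \left(-48 + 60\right)}{4 + n} = - 8 \frac{f + 12}{4 + n} = - 8 \frac{12 + f}{4 + n} = - \frac{8 \left(12 + f\right)}{4 + n}$)
$\frac{1}{\sqrt{F{\left(-194,38 \right)} + 42572}} = \frac{1}{\sqrt{\frac{8 \left(-12 - -194\right)}{4 + 38} + 42572}} = \frac{1}{\sqrt{\frac{8 \left(-12 + 194\right)}{42} + 42572}} = \frac{1}{\sqrt{8 \cdot \frac{1}{42} \cdot 182 + 42572}} = \frac{1}{\sqrt{\frac{104}{3} + 42572}} = \frac{1}{\sqrt{\frac{127820}{3}}} = \frac{1}{\frac{2}{3} \sqrt{95865}} = \frac{\sqrt{95865}}{63910}$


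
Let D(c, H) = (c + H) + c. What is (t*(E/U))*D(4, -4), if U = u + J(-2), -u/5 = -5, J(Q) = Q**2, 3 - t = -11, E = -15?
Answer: -840/29 ≈ -28.966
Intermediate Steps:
t = 14 (t = 3 - 1*(-11) = 3 + 11 = 14)
D(c, H) = H + 2*c (D(c, H) = (H + c) + c = H + 2*c)
u = 25 (u = -5*(-5) = 25)
U = 29 (U = 25 + (-2)**2 = 25 + 4 = 29)
(t*(E/U))*D(4, -4) = (14*(-15/29))*(-4 + 2*4) = (14*(-15*1/29))*(-4 + 8) = (14*(-15/29))*4 = -210/29*4 = -840/29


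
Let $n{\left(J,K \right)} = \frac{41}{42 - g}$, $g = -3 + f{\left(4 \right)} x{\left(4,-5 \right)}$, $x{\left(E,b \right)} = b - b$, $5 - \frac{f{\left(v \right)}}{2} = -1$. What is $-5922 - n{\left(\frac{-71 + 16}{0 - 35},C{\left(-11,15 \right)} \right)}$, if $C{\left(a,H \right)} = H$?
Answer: $- \frac{266531}{45} \approx -5922.9$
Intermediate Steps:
$f{\left(v \right)} = 12$ ($f{\left(v \right)} = 10 - -2 = 10 + 2 = 12$)
$x{\left(E,b \right)} = 0$
$g = -3$ ($g = -3 + 12 \cdot 0 = -3 + 0 = -3$)
$n{\left(J,K \right)} = \frac{41}{45}$ ($n{\left(J,K \right)} = \frac{41}{42 - -3} = \frac{41}{42 + 3} = \frac{41}{45}$)
$-5922 - n{\left(\frac{-71 + 16}{0 - 35},C{\left(-11,15 \right)} \right)} = -5922 - \frac{41}{45} = - \frac{266531}{45}$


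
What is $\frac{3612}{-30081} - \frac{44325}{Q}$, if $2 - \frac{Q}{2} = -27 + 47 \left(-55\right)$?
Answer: $- \frac{450741287}{52421156} \approx -8.5985$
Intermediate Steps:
$Q = 5228$ ($Q = 4 - 2 \left(-27 + 47 \left(-55\right)\right) = 4 - 2 \left(-27 - 2585\right) = 4 - -5224 = 4 + 5224 = 5228$)
$\frac{3612}{-30081} - \frac{44325}{Q} = \frac{3612}{-30081} - \frac{44325}{5228} = 3612 \left(- \frac{1}{30081}\right) - \frac{44325}{5228} = - \frac{1204}{10027} - \frac{44325}{5228} = - \frac{450741287}{52421156}$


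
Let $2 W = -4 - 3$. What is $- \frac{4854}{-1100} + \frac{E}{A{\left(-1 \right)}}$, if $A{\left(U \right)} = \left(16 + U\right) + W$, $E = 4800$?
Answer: $\frac{5335821}{12650} \approx 421.8$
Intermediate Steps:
$W = - \frac{7}{2}$ ($W = \frac{-4 - 3}{2} = \frac{1}{2} \left(-7\right) = - \frac{7}{2} \approx -3.5$)
$A{\left(U \right)} = \frac{25}{2} + U$ ($A{\left(U \right)} = \left(16 + U\right) - \frac{7}{2} = \frac{25}{2} + U$)
$- \frac{4854}{-1100} + \frac{E}{A{\left(-1 \right)}} = - \frac{4854}{-1100} + \frac{4800}{\frac{25}{2} - 1} = \left(-4854\right) \left(- \frac{1}{1100}\right) + \frac{4800}{\frac{23}{2}} = \frac{2427}{550} + 4800 \cdot \frac{2}{23} = \frac{2427}{550} + \frac{9600}{23} = \frac{5335821}{12650}$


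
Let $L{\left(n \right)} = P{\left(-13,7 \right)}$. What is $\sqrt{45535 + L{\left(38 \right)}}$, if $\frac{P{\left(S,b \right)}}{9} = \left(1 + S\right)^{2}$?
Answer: $\sqrt{46831} \approx 216.4$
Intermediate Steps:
$P{\left(S,b \right)} = 9 \left(1 + S\right)^{2}$
$L{\left(n \right)} = 1296$ ($L{\left(n \right)} = 9 \left(1 - 13\right)^{2} = 9 \left(-12\right)^{2} = 9 \cdot 144 = 1296$)
$\sqrt{45535 + L{\left(38 \right)}} = \sqrt{45535 + 1296} = \sqrt{46831}$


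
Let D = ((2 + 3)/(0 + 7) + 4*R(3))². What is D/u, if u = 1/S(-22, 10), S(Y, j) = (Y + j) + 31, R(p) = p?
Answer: 150499/49 ≈ 3071.4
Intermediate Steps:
S(Y, j) = 31 + Y + j
u = 1/19 (u = 1/(31 - 22 + 10) = 1/19 ≈ 0.052632)
D = 7921/49 (D = ((2 + 3)/(0 + 7) + 4*3)² = (5/7 + 12)² = (89/7)² = 7921/49 ≈ 161.65)
D/u = 7921/(49*(1/19)) = (7921/49)*19 = 150499/49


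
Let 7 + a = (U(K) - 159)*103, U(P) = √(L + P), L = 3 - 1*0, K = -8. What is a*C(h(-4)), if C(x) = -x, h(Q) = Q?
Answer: -65536 + 412*I*√5 ≈ -65536.0 + 921.26*I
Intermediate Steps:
L = 3 (L = 3 + 0 = 3)
U(P) = √(3 + P)
a = -16384 + 103*I*√5 (a = -7 + (√(3 - 8) - 159)*103 = -7 + (√(-5) - 159)*103 = -7 + (I*√5 - 159)*103 = -7 + (-159 + I*√5)*103 = -7 + (-16377 + 103*I*√5) = -16384 + 103*I*√5 ≈ -16384.0 + 230.31*I)
a*C(h(-4)) = (-16384 + 103*I*√5)*(-1*(-4)) = (-16384 + 103*I*√5)*4 = -65536 + 412*I*√5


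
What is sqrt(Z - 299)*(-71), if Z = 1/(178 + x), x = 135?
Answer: -71*I*sqrt(29292418)/313 ≈ -1227.7*I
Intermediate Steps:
Z = 1/313 (Z = 1/(178 + 135) = 1/313 ≈ 0.0031949)
sqrt(Z - 299)*(-71) = sqrt(1/313 - 299)*(-71) = sqrt(-93586/313)*(-71) = (I*sqrt(29292418)/313)*(-71) = -71*I*sqrt(29292418)/313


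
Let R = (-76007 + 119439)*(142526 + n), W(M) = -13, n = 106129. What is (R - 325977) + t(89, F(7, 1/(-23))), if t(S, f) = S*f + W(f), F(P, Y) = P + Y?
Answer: 248382947550/23 ≈ 1.0799e+10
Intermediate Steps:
R = 10799583960 (R = (-76007 + 119439)*(142526 + 106129) = 43432*248655 = 10799583960)
t(S, f) = -13 + S*f (t(S, f) = S*f - 13 = -13 + S*f)
(R - 325977) + t(89, F(7, 1/(-23))) = (10799583960 - 325977) + (-13 + 89*(7 + 1/(-23))) = 10799257983 + (-13 + 89*(7 - 1/23)) = 10799257983 + (-13 + 89*(160/23)) = 10799257983 + (-13 + 14240/23) = 10799257983 + 13941/23 = 248382947550/23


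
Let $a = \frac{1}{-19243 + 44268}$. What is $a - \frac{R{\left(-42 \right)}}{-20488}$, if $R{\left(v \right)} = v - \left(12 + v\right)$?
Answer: $- \frac{5381}{9859850} \approx -0.00054575$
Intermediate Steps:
$a = \frac{1}{25025} \approx 3.996 \cdot 10^{-5}$
$R{\left(v \right)} = -12$
$a - \frac{R{\left(-42 \right)}}{-20488} = \frac{1}{25025} - - \frac{12}{-20488} = \frac{1}{25025} - \left(-12\right) \left(- \frac{1}{20488}\right) = \frac{1}{25025} - \frac{3}{5122} = - \frac{5381}{9859850}$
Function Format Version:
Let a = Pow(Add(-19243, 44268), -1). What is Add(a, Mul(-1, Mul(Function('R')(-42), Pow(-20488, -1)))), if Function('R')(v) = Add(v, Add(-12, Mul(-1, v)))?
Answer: Rational(-5381, 9859850) ≈ -0.00054575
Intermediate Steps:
a = Rational(1, 25025) (a = Pow(25025, -1) = Rational(1, 25025) ≈ 3.9960e-5)
Function('R')(v) = -12
Add(a, Mul(-1, Mul(Function('R')(-42), Pow(-20488, -1)))) = Add(Rational(1, 25025), Mul(-1, Mul(-12, Pow(-20488, -1)))) = Add(Rational(1, 25025), Mul(-1, Mul(-12, Rational(-1, 20488)))) = Add(Rational(1, 25025), Mul(-1, Rational(3, 5122))) = Add(Rational(1, 25025), Rational(-3, 5122)) = Rational(-5381, 9859850)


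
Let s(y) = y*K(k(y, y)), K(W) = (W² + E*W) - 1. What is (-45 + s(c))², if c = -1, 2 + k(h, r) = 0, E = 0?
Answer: 2304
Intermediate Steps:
k(h, r) = -2 (k(h, r) = -2 + 0 = -2)
K(W) = -1 + W² (K(W) = (W² + 0*W) - 1 = (W² + 0) - 1 = W² - 1 = -1 + W²)
s(y) = 3*y (s(y) = y*(-1 + (-2)²) = y*(-1 + 4) = y*3 = 3*y)
(-45 + s(c))² = (-45 + 3*(-1))² = (-45 - 3)² = (-48)² = 2304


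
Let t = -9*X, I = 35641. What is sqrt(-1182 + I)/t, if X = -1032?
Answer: sqrt(34459)/9288 ≈ 0.019986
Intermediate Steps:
t = 9288 (t = -9*(-1032) = 9288)
sqrt(-1182 + I)/t = sqrt(-1182 + 35641)/9288 = sqrt(34459)*(1/9288) = sqrt(34459)/9288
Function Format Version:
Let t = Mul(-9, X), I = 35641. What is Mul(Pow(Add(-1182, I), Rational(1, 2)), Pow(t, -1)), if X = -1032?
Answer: Mul(Rational(1, 9288), Pow(34459, Rational(1, 2))) ≈ 0.019986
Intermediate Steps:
t = 9288 (t = Mul(-9, -1032) = 9288)
Mul(Pow(Add(-1182, I), Rational(1, 2)), Pow(t, -1)) = Mul(Pow(Add(-1182, 35641), Rational(1, 2)), Pow(9288, -1)) = Mul(Pow(34459, Rational(1, 2)), Rational(1, 9288)) = Mul(Rational(1, 9288), Pow(34459, Rational(1, 2)))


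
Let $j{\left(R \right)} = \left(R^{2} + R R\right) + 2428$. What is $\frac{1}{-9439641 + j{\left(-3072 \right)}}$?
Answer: $\frac{1}{9437155} \approx 1.0596 \cdot 10^{-7}$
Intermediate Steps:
$j{\left(R \right)} = 2428 + 2 R^{2}$ ($j{\left(R \right)} = \left(R^{2} + R^{2}\right) + 2428 = 2 R^{2} + 2428 = 2428 + 2 R^{2}$)
$\frac{1}{-9439641 + j{\left(-3072 \right)}} = \frac{1}{-9439641 + \left(2428 + 2 \left(-3072\right)^{2}\right)} = \frac{1}{-9439641 + \left(2428 + 2 \cdot 9437184\right)} = \frac{1}{-9439641 + \left(2428 + 18874368\right)} = \frac{1}{-9439641 + 18876796} = \frac{1}{9437155}$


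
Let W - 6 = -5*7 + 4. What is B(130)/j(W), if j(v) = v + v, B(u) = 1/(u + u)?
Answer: -1/13000 ≈ -7.6923e-5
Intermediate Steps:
B(u) = 1/(2*u)
W = -25 (W = 6 + (-5*7 + 4) = 6 + (-35 + 4) = 6 - 31 = -25)
j(v) = 2*v
B(130)/j(W) = ((½)/130)/((2*(-25))) = ((½)*(1/130))/(-50) = (1/260)*(-1/50) = -1/13000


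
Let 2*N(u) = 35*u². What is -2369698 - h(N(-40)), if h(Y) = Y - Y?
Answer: -2369698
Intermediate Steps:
N(u) = 35*u²/2 (N(u) = (35*u²)/2 = 35*u²/2)
h(Y) = 0
-2369698 - h(N(-40)) = -2369698 - 1*0 = -2369698 + 0 = -2369698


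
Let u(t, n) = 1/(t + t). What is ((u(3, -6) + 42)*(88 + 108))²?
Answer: 614742436/9 ≈ 6.8305e+7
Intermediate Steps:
u(t, n) = 1/(2*t)
((u(3, -6) + 42)*(88 + 108))² = (((½)/3 + 42)*(88 + 108))² = (((½)*(⅓) + 42)*196)² = ((⅙ + 42)*196)² = ((253/6)*196)² = (24794/3)² = 614742436/9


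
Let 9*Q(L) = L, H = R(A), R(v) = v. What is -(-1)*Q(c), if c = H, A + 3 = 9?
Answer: ⅔ ≈ 0.66667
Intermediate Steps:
A = 6 (A = -3 + 9 = 6)
H = 6
c = 6
Q(L) = L/9
-(-1)*Q(c) = -(-1)*(⅑)*6 = -(-1)*2/3 = -1*(-⅔) = ⅔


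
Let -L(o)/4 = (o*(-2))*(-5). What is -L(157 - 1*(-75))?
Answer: 9280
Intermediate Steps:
L(o) = -40*o (L(o) = -4*o*(-2)*(-5) = -4*(-2*o)*(-5) = -40*o)
-L(157 - 1*(-75)) = -(-40)*(157 - 1*(-75)) = -(-40)*(157 + 75) = -(-40)*232 = -1*(-9280) = 9280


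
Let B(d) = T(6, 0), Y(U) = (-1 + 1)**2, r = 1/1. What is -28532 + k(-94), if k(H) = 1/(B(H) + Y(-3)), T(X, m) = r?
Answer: -28531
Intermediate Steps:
r = 1
T(X, m) = 1
Y(U) = 0 (Y(U) = 0**2 = 0)
B(d) = 1
k(H) = 1 (k(H) = 1/(1 + 0) = 1/1 = 1)
-28532 + k(-94) = -28532 + 1 = -28531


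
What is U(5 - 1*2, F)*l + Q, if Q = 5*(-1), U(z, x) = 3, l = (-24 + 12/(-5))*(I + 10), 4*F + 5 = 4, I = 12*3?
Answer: -18241/5 ≈ -3648.2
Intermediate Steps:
I = 36
F = -1/4 (F = -5/4 + (1/4)*4 = -5/4 + 1 = -1/4 ≈ -0.25000)
l = -6072/5 (l = (-24 + 12/(-5))*(36 + 10) = (-24 + 12*(-1/5))*46 = (-24 - 12/5)*46 = -132/5*46 = -6072/5 ≈ -1214.4)
Q = -5
U(5 - 1*2, F)*l + Q = 3*(-6072/5) - 5 = -18216/5 - 5 = -18241/5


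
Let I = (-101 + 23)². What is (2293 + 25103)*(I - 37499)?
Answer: -860645340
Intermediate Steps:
I = 6084 (I = (-78)² = 6084)
(2293 + 25103)*(I - 37499) = (2293 + 25103)*(6084 - 37499) = 27396*(-31415) = -860645340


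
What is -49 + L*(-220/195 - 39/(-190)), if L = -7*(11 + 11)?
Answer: 345058/3705 ≈ 93.133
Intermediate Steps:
L = -154 (L = -7*22 = -154)
-49 + L*(-220/195 - 39/(-190)) = -49 - 154*(-220/195 - 39/(-190)) = -49 - 154*(-220*1/195 - 39*(-1/190)) = -49 - 154*(-44/39 + 39/190) = -49 - 154*(-6839/7410) = -49 + 526603/3705 = 345058/3705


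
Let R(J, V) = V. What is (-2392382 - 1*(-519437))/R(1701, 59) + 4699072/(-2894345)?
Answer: -5421226241273/170766355 ≈ -31746.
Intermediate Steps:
(-2392382 - 1*(-519437))/R(1701, 59) + 4699072/(-2894345) = (-2392382 - 1*(-519437))/59 + 4699072/(-2894345) = (-2392382 + 519437)*(1/59) + 4699072*(-1/2894345) = -1872945*1/59 - 4699072/2894345 = -1872945/59 - 4699072/2894345 = -5421226241273/170766355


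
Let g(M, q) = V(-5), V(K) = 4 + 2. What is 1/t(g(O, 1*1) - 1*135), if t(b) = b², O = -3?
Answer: 1/16641 ≈ 6.0093e-5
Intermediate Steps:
V(K) = 6
g(M, q) = 6
1/t(g(O, 1*1) - 1*135) = 1/((6 - 1*135)²) = 1/((6 - 135)²) = 1/((-129)²) = 1/16641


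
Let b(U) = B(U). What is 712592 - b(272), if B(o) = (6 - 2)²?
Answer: 712576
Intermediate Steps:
B(o) = 16 (B(o) = 4² = 16)
b(U) = 16
712592 - b(272) = 712592 - 1*16 = 712592 - 16 = 712576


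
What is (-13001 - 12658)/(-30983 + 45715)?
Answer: -25659/14732 ≈ -1.7417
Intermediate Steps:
(-13001 - 12658)/(-30983 + 45715) = -25659/14732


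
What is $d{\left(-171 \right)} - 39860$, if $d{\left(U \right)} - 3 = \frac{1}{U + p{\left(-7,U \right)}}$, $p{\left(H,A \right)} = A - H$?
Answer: $- \frac{13352096}{335} \approx -39857.0$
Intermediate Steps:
$d{\left(U \right)} = 3 + \frac{1}{7 + 2 U}$ ($d{\left(U \right)} = 3 + \frac{1}{U + \left(U - -7\right)} = 3 + \frac{1}{U + \left(U + 7\right)} = 3 + \frac{1}{U + \left(7 + U\right)} = 3 + \frac{1}{7 + 2 U}$)
$d{\left(-171 \right)} - 39860 = \frac{2 \left(11 + 3 \left(-171\right)\right)}{7 + 2 \left(-171\right)} - 39860 = \frac{2 \left(11 - 513\right)}{7 - 342} - 39860 = 2 \frac{1}{-335} \left(-502\right) - 39860 = 2 \left(- \frac{1}{335}\right) \left(-502\right) - 39860 = \frac{1004}{335} - 39860 = - \frac{13352096}{335}$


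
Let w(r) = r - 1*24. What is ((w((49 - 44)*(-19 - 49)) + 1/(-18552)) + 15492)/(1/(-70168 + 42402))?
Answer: -3896328575365/9276 ≈ -4.2004e+8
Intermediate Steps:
w(r) = -24 + r (w(r) = r - 24 = -24 + r)
((w((49 - 44)*(-19 - 49)) + 1/(-18552)) + 15492)/(1/(-70168 + 42402)) = (((-24 + (49 - 44)*(-19 - 49)) + 1/(-18552)) + 15492)/(1/(-70168 + 42402)) = (((-24 + 5*(-68)) - 1/18552) + 15492)/(1/(-27766)) = (((-24 - 340) - 1/18552) + 15492)/(-1/27766) = ((-364 - 1/18552) + 15492)*(-27766) = (-6752929/18552 + 15492)*(-27766) = (280654655/18552)*(-27766) = -3896328575365/9276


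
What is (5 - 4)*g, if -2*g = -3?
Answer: 3/2 ≈ 1.5000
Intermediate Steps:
g = 3/2 (g = -½*(-3) = 3/2 ≈ 1.5000)
(5 - 4)*g = (5 - 4)*(3/2) = 1*(3/2) = 3/2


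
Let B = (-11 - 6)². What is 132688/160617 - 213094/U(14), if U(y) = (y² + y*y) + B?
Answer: -11378719490/36460059 ≈ -312.09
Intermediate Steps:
B = 289 (B = (-17)² = 289)
U(y) = 289 + 2*y² (U(y) = (y² + y*y) + 289 = (y² + y²) + 289 = 2*y² + 289 = 289 + 2*y²)
132688/160617 - 213094/U(14) = 132688/160617 - 213094/(289 + 2*14²) = 132688*(1/160617) - 213094/(289 + 2*196) = 132688/160617 - 213094/(289 + 392) = 132688/160617 - 213094/681 = -11378719490/36460059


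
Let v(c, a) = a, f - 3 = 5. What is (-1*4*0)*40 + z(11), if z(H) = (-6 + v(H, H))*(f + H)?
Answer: 95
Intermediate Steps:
f = 8 (f = 3 + 5 = 8)
z(H) = (-6 + H)*(8 + H)
(-1*4*0)*40 + z(11) = (-1*4*0)*40 + (-48 + 11² + 2*11) = -4*0*40 + (-48 + 121 + 22) = 0*40 + 95 = 0 + 95 = 95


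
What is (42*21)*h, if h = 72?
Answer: 63504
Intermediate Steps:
(42*21)*h = (42*21)*72 = 882*72 = 63504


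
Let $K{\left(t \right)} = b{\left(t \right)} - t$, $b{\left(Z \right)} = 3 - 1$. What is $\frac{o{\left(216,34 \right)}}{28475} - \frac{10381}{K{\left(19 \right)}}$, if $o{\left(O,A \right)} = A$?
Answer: $\frac{17388209}{28475} \approx 610.65$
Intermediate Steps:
$b{\left(Z \right)} = 2$ ($b{\left(Z \right)} = 3 - 1 = 2$)
$K{\left(t \right)} = 2 - t$
$\frac{o{\left(216,34 \right)}}{28475} - \frac{10381}{K{\left(19 \right)}} = \frac{34}{28475} - \frac{10381}{2 - 19} = 34 \cdot \frac{1}{28475} - \frac{10381}{2 - 19} = \frac{2}{1675} - \frac{10381}{-17} = \frac{2}{1675} - - \frac{10381}{17} = \frac{2}{1675} + \frac{10381}{17} = \frac{17388209}{28475}$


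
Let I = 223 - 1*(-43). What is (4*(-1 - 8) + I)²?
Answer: 52900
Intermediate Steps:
I = 266 (I = 223 + 43 = 266)
(4*(-1 - 8) + I)² = (4*(-1 - 8) + 266)² = (4*(-9) + 266)² = (-36 + 266)² = 230² = 52900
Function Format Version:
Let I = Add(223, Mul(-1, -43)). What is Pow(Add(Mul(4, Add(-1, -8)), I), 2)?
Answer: 52900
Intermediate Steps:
I = 266 (I = Add(223, 43) = 266)
Pow(Add(Mul(4, Add(-1, -8)), I), 2) = Pow(Add(Mul(4, Add(-1, -8)), 266), 2) = Pow(Add(Mul(4, -9), 266), 2) = Pow(Add(-36, 266), 2) = Pow(230, 2) = 52900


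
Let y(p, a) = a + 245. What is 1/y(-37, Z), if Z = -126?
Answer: 1/119 ≈ 0.0084034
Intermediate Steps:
y(p, a) = 245 + a
1/y(-37, Z) = 1/(245 - 126) = 1/119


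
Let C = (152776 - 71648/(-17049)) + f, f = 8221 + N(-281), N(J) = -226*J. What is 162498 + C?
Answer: 6598051697/17049 ≈ 3.8701e+5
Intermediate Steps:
f = 71727 (f = 8221 - 226*(-281) = 8221 + 63506 = 71727)
C = 3827623295/17049 (C = (152776 - 71648/(-17049)) + 71727 = (152776 - 71648*(-1/17049)) + 71727 = (152776 + 71648/17049) + 71727 = 2604749672/17049 + 71727 = 3827623295/17049 ≈ 2.2451e+5)
162498 + C = 162498 + 3827623295/17049 = 6598051697/17049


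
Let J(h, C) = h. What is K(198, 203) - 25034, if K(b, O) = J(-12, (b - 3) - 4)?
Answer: -25046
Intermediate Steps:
K(b, O) = -12
K(198, 203) - 25034 = -12 - 25034 = -25046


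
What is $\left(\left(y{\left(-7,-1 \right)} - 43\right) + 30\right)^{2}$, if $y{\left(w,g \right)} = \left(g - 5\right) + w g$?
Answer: $144$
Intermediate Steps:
$y{\left(w,g \right)} = -5 + g + g w$ ($y{\left(w,g \right)} = \left(-5 + g\right) + g w = -5 + g + g w$)
$\left(\left(y{\left(-7,-1 \right)} - 43\right) + 30\right)^{2} = \left(\left(\left(-5 - 1 - -7\right) - 43\right) + 30\right)^{2} = \left(\left(\left(-5 - 1 + 7\right) - 43\right) + 30\right)^{2} = \left(\left(1 - 43\right) + 30\right)^{2} = \left(-42 + 30\right)^{2} = \left(-12\right)^{2} = 144$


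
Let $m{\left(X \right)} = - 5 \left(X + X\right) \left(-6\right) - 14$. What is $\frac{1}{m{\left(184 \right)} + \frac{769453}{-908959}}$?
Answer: $\frac{908959}{10021412481} \approx 9.0702 \cdot 10^{-5}$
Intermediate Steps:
$m{\left(X \right)} = -14 + 60 X$ ($m{\left(X \right)} = - 5 \cdot 2 X \left(-6\right) - 14 = - 10 X \left(-6\right) - 14 = 60 X - 14 = -14 + 60 X$)
$\frac{1}{m{\left(184 \right)} + \frac{769453}{-908959}} = \frac{1}{\left(-14 + 60 \cdot 184\right) + \frac{769453}{-908959}} = \frac{1}{\left(-14 + 11040\right) + 769453 \left(- \frac{1}{908959}\right)} = \frac{1}{11026 - \frac{769453}{908959}} = \frac{1}{\frac{10021412481}{908959}} = \frac{908959}{10021412481}$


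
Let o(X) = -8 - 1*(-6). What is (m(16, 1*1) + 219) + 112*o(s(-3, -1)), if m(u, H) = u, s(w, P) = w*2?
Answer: 11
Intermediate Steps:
s(w, P) = 2*w
o(X) = -2 (o(X) = -8 + 6 = -2)
(m(16, 1*1) + 219) + 112*o(s(-3, -1)) = (16 + 219) + 112*(-2) = 235 - 224 = 11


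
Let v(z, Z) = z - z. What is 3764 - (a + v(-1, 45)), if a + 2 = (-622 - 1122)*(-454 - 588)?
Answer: -1813482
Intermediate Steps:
v(z, Z) = 0
a = 1817246 (a = -2 + (-622 - 1122)*(-454 - 588) = -2 - 1744*(-1042) = -2 + 1817248 = 1817246)
3764 - (a + v(-1, 45)) = 3764 - (1817246 + 0) = 3764 - 1*1817246 = 3764 - 1817246 = -1813482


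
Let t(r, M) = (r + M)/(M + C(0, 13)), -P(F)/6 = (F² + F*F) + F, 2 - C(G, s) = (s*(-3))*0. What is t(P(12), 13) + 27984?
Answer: 417973/15 ≈ 27865.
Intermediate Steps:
C(G, s) = 2 (C(G, s) = 2 - s*(-3)*0 = 2 - (-3*s)*0 = 2 - 1*0 = 2 + 0 = 2)
P(F) = -12*F² - 6*F (P(F) = -6*((F² + F*F) + F) = -6*((F² + F²) + F) = -6*(2*F² + F) = -6*(F + 2*F²) = -12*F² - 6*F)
t(r, M) = (M + r)/(2 + M) (t(r, M) = (r + M)/(M + 2) = (M + r)/(2 + M))
t(P(12), 13) + 27984 = (13 - 6*12*(1 + 2*12))/(2 + 13) + 27984 = (13 - 6*12*(1 + 24))/15 + 27984 = (13 - 6*12*25)/15 + 27984 = (13 - 1800)/15 + 27984 = (1/15)*(-1787) + 27984 = -1787/15 + 27984 = 417973/15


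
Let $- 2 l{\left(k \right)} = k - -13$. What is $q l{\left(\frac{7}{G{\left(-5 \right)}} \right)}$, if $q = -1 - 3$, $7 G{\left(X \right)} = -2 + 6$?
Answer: $\frac{101}{2} \approx 50.5$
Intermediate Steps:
$G{\left(X \right)} = \frac{4}{7}$ ($G{\left(X \right)} = \frac{-2 + 6}{7} = \frac{1}{7} \cdot 4 = \frac{4}{7}$)
$l{\left(k \right)} = - \frac{13}{2} - \frac{k}{2}$ ($l{\left(k \right)} = - \frac{k - -13}{2} = - \frac{k + 13}{2} = - \frac{13 + k}{2} = - \frac{13}{2} - \frac{k}{2}$)
$q = -4$
$q l{\left(\frac{7}{G{\left(-5 \right)}} \right)} = - 4 \left(- \frac{13}{2} - \frac{7 \frac{1}{\frac{4}{7}}}{2}\right) = - 4 \left(- \frac{13}{2} - \frac{7 \cdot \frac{7}{4}}{2}\right) = - 4 \left(- \frac{13}{2} - \frac{49}{8}\right) = \left(-4\right) \left(- \frac{101}{8}\right) = \frac{101}{2}$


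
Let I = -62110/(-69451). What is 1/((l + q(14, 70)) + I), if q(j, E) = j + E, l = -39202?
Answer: -69451/2716722108 ≈ -2.5564e-5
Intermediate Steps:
q(j, E) = E + j
I = 62110/69451 (I = -62110*(-1/69451) = 62110/69451 ≈ 0.89430)
1/((l + q(14, 70)) + I) = 1/((-39202 + (70 + 14)) + 62110/69451) = 1/((-39202 + 84) + 62110/69451) = 1/(-39118 + 62110/69451) = 1/(-2716722108/69451) = -69451/2716722108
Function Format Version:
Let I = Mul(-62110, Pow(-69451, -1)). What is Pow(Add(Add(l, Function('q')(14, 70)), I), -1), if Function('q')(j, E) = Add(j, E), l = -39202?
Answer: Rational(-69451, 2716722108) ≈ -2.5564e-5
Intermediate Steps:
Function('q')(j, E) = Add(E, j)
I = Rational(62110, 69451) (I = Mul(-62110, Rational(-1, 69451)) = Rational(62110, 69451) ≈ 0.89430)
Pow(Add(Add(l, Function('q')(14, 70)), I), -1) = Pow(Add(Add(-39202, Add(70, 14)), Rational(62110, 69451)), -1) = Pow(Add(Add(-39202, 84), Rational(62110, 69451)), -1) = Pow(Add(-39118, Rational(62110, 69451)), -1) = Pow(Rational(-2716722108, 69451), -1) = Rational(-69451, 2716722108)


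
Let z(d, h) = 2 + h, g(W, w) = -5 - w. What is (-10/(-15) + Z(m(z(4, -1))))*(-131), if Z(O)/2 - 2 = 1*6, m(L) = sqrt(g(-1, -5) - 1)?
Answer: -6550/3 ≈ -2183.3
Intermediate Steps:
m(L) = I (m(L) = sqrt((-5 - 1*(-5)) - 1) = sqrt((-5 + 5) - 1) = sqrt(0 - 1) = sqrt(-1) = I)
Z(O) = 16 (Z(O) = 4 + 2*(1*6) = 4 + 2*6 = 4 + 12 = 16)
(-10/(-15) + Z(m(z(4, -1))))*(-131) = (-10/(-15) + 16)*(-131) = (-10*(-1/15) + 16)*(-131) = (2/3 + 16)*(-131) = (50/3)*(-131) = -6550/3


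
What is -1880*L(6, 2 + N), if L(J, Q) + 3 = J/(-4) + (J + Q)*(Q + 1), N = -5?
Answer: 19740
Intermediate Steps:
L(J, Q) = -3 - J/4 + (1 + Q)*(J + Q) (L(J, Q) = -3 + (J/(-4) + (J + Q)*(Q + 1)) = -3 + (J*(-¼) + (J + Q)*(1 + Q)) = -3 + (-J/4 + (1 + Q)*(J + Q)) = -3 - J/4 + (1 + Q)*(J + Q))
-1880*L(6, 2 + N) = -1880*(-3 + (2 - 5) + (2 - 5)² + (¾)*6 + 6*(2 - 5)) = -1880*(-3 - 3 + (-3)² + 9/2 + 6*(-3)) = -1880*(-3 - 3 + 9 + 9/2 - 18) = -1880*(-21/2) = 19740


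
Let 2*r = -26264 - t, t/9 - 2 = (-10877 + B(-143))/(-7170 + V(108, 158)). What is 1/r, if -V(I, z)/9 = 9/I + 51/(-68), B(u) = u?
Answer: -398/5232873 ≈ -7.6058e-5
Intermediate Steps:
V(I, z) = 27/4 - 81/I (V(I, z) = -9*(9/I + 51/(-68)) = -9*(9/I + 51*(-1/68)) = -9*(9/I - ¾) = -9*(-¾ + 9/I) = 27/4 - 81/I)
t = 6337/199 (t = 18 + 9*((-10877 - 143)/(-7170 + (27/4 - 81/108))) = 18 + 9*(-11020/(-7170 + (27/4 - 81*1/108))) = 18 + 9*(-11020/(-7170 + (27/4 - ¾))) = 18 + 9*(-11020/(-7170 + 6)) = 18 + 9*(-11020/(-7164)) = 18 + 9*(-11020*(-1/7164)) = 18 + 9*(2755/1791) = 18 + 2755/199 = 6337/199 ≈ 31.844)
r = -5232873/398 (r = (-26264 - 1*6337/199)/2 = (-26264 - 6337/199)/2 = (½)*(-5232873/199) = -5232873/398 ≈ -13148.)
1/r = 1/(-5232873/398) = -398/5232873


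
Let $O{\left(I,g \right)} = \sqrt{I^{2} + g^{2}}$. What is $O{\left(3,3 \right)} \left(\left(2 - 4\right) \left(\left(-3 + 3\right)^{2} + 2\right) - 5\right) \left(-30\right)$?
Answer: $810 \sqrt{2} \approx 1145.5$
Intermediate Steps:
$O{\left(3,3 \right)} \left(\left(2 - 4\right) \left(\left(-3 + 3\right)^{2} + 2\right) - 5\right) \left(-30\right) = \sqrt{3^{2} + 3^{2}} \left(\left(2 - 4\right) \left(\left(-3 + 3\right)^{2} + 2\right) - 5\right) \left(-30\right) = \sqrt{9 + 9} \left(- 2 \left(0^{2} + 2\right) - 5\right) \left(-30\right) = \sqrt{18} \left(- 2 \left(0 + 2\right) - 5\right) \left(-30\right) = 3 \sqrt{2} \left(\left(-2\right) 2 - 5\right) \left(-30\right) = 3 \sqrt{2} \left(-4 - 5\right) \left(-30\right) = 3 \sqrt{2} \left(-9\right) \left(-30\right) = - 27 \sqrt{2} \left(-30\right) = 810 \sqrt{2}$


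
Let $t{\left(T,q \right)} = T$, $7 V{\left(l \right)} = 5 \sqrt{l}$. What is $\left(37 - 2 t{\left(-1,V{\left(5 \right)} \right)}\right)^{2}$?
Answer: $1521$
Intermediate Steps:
$V{\left(l \right)} = \frac{5 \sqrt{l}}{7}$
$\left(37 - 2 t{\left(-1,V{\left(5 \right)} \right)}\right)^{2} = \left(37 - -2\right)^{2} = \left(37 + 2\right)^{2} = 39^{2} = 1521$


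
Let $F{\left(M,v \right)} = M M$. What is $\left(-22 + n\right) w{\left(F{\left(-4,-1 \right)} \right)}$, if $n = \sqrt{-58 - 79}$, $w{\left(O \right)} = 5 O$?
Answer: $-1760 + 80 i \sqrt{137} \approx -1760.0 + 936.38 i$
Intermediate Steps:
$F{\left(M,v \right)} = M^{2}$
$n = i \sqrt{137}$ ($n = \sqrt{-137} = i \sqrt{137} \approx 11.705 i$)
$\left(-22 + n\right) w{\left(F{\left(-4,-1 \right)} \right)} = \left(-22 + i \sqrt{137}\right) 5 \left(-4\right)^{2} = \left(-22 + i \sqrt{137}\right) 5 \cdot 16 = \left(-22 + i \sqrt{137}\right) 80 = -1760 + 80 i \sqrt{137}$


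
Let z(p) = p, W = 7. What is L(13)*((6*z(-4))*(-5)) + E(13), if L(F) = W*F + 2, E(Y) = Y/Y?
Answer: 11161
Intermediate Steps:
E(Y) = 1
L(F) = 2 + 7*F (L(F) = 7*F + 2 = 2 + 7*F)
L(13)*((6*z(-4))*(-5)) + E(13) = (2 + 7*13)*((6*(-4))*(-5)) + 1 = (2 + 91)*(-24*(-5)) + 1 = 93*120 + 1 = 11160 + 1 = 11161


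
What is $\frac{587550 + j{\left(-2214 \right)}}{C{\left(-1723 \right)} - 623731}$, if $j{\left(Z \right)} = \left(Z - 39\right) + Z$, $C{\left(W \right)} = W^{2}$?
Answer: $\frac{194361}{781666} \approx 0.24865$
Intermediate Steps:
$j{\left(Z \right)} = -39 + 2 Z$ ($j{\left(Z \right)} = \left(-39 + Z\right) + Z = -39 + 2 Z$)
$\frac{587550 + j{\left(-2214 \right)}}{C{\left(-1723 \right)} - 623731} = \frac{587550 + \left(-39 + 2 \left(-2214\right)\right)}{\left(-1723\right)^{2} - 623731} = \frac{587550 - 4467}{2968729 - 623731} = \frac{587550 - 4467}{2344998} = 583083 \cdot \frac{1}{2344998} = \frac{194361}{781666}$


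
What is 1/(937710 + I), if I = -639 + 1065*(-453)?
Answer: 1/454626 ≈ 2.1996e-6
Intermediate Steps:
I = -483084 (I = -639 - 482445 = -483084)
1/(937710 + I) = 1/(937710 - 483084) = 1/454626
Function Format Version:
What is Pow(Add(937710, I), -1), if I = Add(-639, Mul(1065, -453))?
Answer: Rational(1, 454626) ≈ 2.1996e-6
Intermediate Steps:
I = -483084 (I = Add(-639, -482445) = -483084)
Pow(Add(937710, I), -1) = Pow(Add(937710, -483084), -1) = Pow(454626, -1) = Rational(1, 454626)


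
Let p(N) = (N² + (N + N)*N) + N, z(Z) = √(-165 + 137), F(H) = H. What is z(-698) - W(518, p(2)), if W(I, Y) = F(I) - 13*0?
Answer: -518 + 2*I*√7 ≈ -518.0 + 5.2915*I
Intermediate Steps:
z(Z) = 2*I*√7 (z(Z) = √(-28) = 2*I*√7)
p(N) = N + 3*N² (p(N) = (N² + (2*N)*N) + N = (N² + 2*N²) + N = 3*N² + N = N + 3*N²)
W(I, Y) = I (W(I, Y) = I - 13*0 = I + 0 = I)
z(-698) - W(518, p(2)) = 2*I*√7 - 1*518 = 2*I*√7 - 518 = -518 + 2*I*√7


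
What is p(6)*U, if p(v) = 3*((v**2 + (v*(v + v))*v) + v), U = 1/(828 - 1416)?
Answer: -237/98 ≈ -2.4184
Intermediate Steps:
U = -1/588 (U = 1/(-588) = -1/588 ≈ -0.0017007)
p(v) = 3*v + 3*v**2 + 6*v**3 (p(v) = 3*((v**2 + (v*(2*v))*v) + v) = 3*((v**2 + (2*v**2)*v) + v) = 3*((v**2 + 2*v**3) + v) = 3*(v + v**2 + 2*v**3) = 3*v + 3*v**2 + 6*v**3)
p(6)*U = (3*6*(1 + 6 + 2*6**2))*(-1/588) = (3*6*(1 + 6 + 2*36))*(-1/588) = (3*6*(1 + 6 + 72))*(-1/588) = (3*6*79)*(-1/588) = 1422*(-1/588) = -237/98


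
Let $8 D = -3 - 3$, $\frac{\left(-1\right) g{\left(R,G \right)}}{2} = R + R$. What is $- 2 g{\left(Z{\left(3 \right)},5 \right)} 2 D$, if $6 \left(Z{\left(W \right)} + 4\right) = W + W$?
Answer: $36$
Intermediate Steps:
$Z{\left(W \right)} = -4 + \frac{W}{3}$ ($Z{\left(W \right)} = -4 + \frac{W + W}{6} = -4 + \frac{2 W}{6} = -4 + \frac{W}{3}$)
$g{\left(R,G \right)} = - 4 R$ ($g{\left(R,G \right)} = - 2 \left(R + R\right) = - 2 \cdot 2 R = - 4 R$)
$D = - \frac{3}{4}$ ($D = \frac{-3 - 3}{8} = \frac{1}{8} \left(-6\right) = - \frac{3}{4} \approx -0.75$)
$- 2 g{\left(Z{\left(3 \right)},5 \right)} 2 D = - 2 \left(- 4 \left(-4 + \frac{1}{3} \cdot 3\right)\right) 2 \left(- \frac{3}{4}\right) = - 2 \left(- 4 \left(-4 + 1\right)\right) 2 \left(- \frac{3}{4}\right) = - 2 \left(\left(-4\right) \left(-3\right)\right) 2 \left(- \frac{3}{4}\right) = \left(-2\right) 12 \cdot 2 \left(- \frac{3}{4}\right) = \left(-24\right) 2 \left(- \frac{3}{4}\right) = \left(-48\right) \left(- \frac{3}{4}\right) = 36$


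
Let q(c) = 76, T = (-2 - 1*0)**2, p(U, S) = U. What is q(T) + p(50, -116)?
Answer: 126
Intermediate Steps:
T = 4 (T = (-2 + 0)**2 = (-2)**2 = 4)
q(T) + p(50, -116) = 76 + 50 = 126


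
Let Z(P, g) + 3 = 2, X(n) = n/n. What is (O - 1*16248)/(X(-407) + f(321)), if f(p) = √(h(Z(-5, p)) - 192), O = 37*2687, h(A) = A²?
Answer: 83171/192 - 83171*I*√191/192 ≈ 433.18 - 5986.7*I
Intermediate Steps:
X(n) = 1
Z(P, g) = -1 (Z(P, g) = -3 + 2 = -1)
O = 99419
f(p) = I*√191 (f(p) = √((-1)² - 192) = √(1 - 192) = √(-191) = I*√191)
(O - 1*16248)/(X(-407) + f(321)) = (99419 - 1*16248)/(1 + I*√191) = (99419 - 16248)/(1 + I*√191) = 83171/(1 + I*√191)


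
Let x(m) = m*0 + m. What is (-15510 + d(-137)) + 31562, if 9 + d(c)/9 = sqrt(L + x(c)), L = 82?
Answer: 15971 + 9*I*sqrt(55) ≈ 15971.0 + 66.746*I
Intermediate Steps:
x(m) = m (x(m) = 0 + m = m)
d(c) = -81 + 9*sqrt(82 + c)
(-15510 + d(-137)) + 31562 = (-15510 + (-81 + 9*sqrt(82 - 137))) + 31562 = (-15510 + (-81 + 9*sqrt(-55))) + 31562 = (-15510 + (-81 + 9*(I*sqrt(55)))) + 31562 = (-15510 + (-81 + 9*I*sqrt(55))) + 31562 = (-15591 + 9*I*sqrt(55)) + 31562 = 15971 + 9*I*sqrt(55)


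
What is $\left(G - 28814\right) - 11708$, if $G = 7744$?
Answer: $-32778$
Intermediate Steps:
$\left(G - 28814\right) - 11708 = \left(7744 - 28814\right) - 11708 = -21070 - 11708 = -32778$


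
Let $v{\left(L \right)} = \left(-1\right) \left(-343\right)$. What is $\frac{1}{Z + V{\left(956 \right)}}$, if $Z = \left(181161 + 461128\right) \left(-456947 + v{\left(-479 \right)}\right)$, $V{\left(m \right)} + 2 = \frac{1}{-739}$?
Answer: $- \frac{739}{216727805926363} \approx -3.4098 \cdot 10^{-12}$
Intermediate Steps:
$v{\left(L \right)} = 343$
$V{\left(m \right)} = - \frac{1479}{739}$ ($V{\left(m \right)} = -2 + \frac{1}{-739} = -2 - \frac{1}{739} = - \frac{1479}{739}$)
$Z = -293271726556$ ($Z = \left(181161 + 461128\right) \left(-456947 + 343\right) = 642289 \left(-456604\right) = -293271726556$)
$\frac{1}{Z + V{\left(956 \right)}} = \frac{1}{-293271726556 - \frac{1479}{739}} = \frac{1}{- \frac{216727805926363}{739}} = - \frac{739}{216727805926363}$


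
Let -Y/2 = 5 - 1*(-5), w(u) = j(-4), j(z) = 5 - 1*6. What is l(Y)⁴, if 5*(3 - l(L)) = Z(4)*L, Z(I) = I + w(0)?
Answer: 50625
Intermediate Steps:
j(z) = -1 (j(z) = 5 - 6 = -1)
w(u) = -1
Z(I) = -1 + I (Z(I) = I - 1 = -1 + I)
Y = -20 (Y = -2*(5 - 1*(-5)) = -2*(5 + 5) = -2*10 = -20)
l(L) = 3 - 3*L/5 (l(L) = 3 - (-1 + 4)*L/5 = 3 - 3*L/5)
l(Y)⁴ = (3 - ⅗*(-20))⁴ = (3 + 12)⁴ = 15⁴ = 50625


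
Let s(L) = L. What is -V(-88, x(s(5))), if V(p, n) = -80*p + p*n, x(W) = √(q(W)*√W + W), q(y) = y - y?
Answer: -7040 + 88*√5 ≈ -6843.2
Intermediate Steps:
q(y) = 0
x(W) = √W (x(W) = √(0*√W + W) = √(0 + W) = √W)
V(p, n) = -80*p + n*p
-V(-88, x(s(5))) = -(-88)*(-80 + √5) = -(7040 - 88*√5) = -7040 + 88*√5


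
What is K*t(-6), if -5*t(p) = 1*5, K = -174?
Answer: 174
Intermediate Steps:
t(p) = -1 (t(p) = -5/5 = -⅕*5 = -1)
K*t(-6) = -174*(-1) = 174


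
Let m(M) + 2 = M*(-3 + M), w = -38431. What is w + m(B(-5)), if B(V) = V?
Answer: -38393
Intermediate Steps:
m(M) = -2 + M*(-3 + M)
w + m(B(-5)) = -38431 + (-2 + (-5)² - 3*(-5)) = -38431 + (-2 + 25 + 15) = -38431 + 38 = -38393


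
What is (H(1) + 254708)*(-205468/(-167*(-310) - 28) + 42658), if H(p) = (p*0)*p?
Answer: 281070885223872/25871 ≈ 1.0864e+10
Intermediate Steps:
H(p) = 0 (H(p) = 0*p = 0)
(H(1) + 254708)*(-205468/(-167*(-310) - 28) + 42658) = (0 + 254708)*(-205468/(-167*(-310) - 28) + 42658) = 254708*(-205468/(51770 - 28) + 42658) = 254708*(-205468/51742 + 42658) = 254708*(-205468*1/51742 + 42658) = 254708*(-102734/25871 + 42658) = 254708*(1103502384/25871) = 281070885223872/25871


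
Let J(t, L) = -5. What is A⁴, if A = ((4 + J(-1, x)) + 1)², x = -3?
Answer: 0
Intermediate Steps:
A = 0 (A = ((4 - 5) + 1)² = (-1 + 1)² = 0² = 0)
A⁴ = 0⁴ = 0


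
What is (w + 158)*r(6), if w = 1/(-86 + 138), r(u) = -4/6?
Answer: -2739/26 ≈ -105.35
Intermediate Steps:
r(u) = -⅔ (r(u) = -4*⅙ = -⅔)
w = 1/52 ≈ 0.019231
(w + 158)*r(6) = (1/52 + 158)*(-⅔) = (8217/52)*(-⅔) = -2739/26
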